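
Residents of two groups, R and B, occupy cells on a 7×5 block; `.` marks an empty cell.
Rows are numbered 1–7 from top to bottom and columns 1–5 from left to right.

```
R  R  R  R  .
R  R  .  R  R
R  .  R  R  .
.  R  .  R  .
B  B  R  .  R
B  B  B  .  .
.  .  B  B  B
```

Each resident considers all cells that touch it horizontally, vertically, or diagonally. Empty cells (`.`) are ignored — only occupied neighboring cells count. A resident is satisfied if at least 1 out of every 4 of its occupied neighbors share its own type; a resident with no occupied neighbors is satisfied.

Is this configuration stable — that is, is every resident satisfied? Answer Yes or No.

Yes

Row 1: (1,1)R 3/3 ✓ · (1,2)R 4/4 ✓ · (1,3)R 4/4 ✓ · (1,4)R 3/3 ✓
Row 2: (2,1)R 4/4 ✓ · (2,2)R 6/6 ✓ · (2,4)R 5/5 ✓ · (2,5)R 3/3 ✓
Row 3: (3,1)R 3/3 ✓ · (3,3)R 5/5 ✓ · (3,4)R 4/4 ✓
Row 4: (4,2)R 3/5 ✓ · (4,4)R 4/4 ✓
Row 5: (5,1)B 3/4 ✓ · (5,2)B 4/6 ✓ · (5,3)R 2/5 ✓ · (5,5)R 1/1 ✓
Row 6: (6,1)B 3/3 ✓ · (6,2)B 5/6 ✓ · (6,3)B 4/5 ✓
Row 7: (7,3)B 3/3 ✓ · (7,4)B 3/3 ✓ · (7,5)B 1/1 ✓
All meet the threshold, so the configuration is stable.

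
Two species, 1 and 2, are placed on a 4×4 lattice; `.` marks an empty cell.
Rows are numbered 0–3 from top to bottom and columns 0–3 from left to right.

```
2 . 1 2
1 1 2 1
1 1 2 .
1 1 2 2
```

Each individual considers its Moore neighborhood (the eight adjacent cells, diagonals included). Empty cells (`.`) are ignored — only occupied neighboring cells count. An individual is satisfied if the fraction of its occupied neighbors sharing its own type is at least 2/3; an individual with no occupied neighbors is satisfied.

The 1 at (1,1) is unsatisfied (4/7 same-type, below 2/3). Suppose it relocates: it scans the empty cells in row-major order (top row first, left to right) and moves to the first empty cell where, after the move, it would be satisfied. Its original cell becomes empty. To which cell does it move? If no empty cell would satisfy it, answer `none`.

none

Vacating (1,1). Empty cells in order:
  (0,1): 2/4 same-type → still unsatisfied.
  (2,3): 1/5 same-type → still unsatisfied.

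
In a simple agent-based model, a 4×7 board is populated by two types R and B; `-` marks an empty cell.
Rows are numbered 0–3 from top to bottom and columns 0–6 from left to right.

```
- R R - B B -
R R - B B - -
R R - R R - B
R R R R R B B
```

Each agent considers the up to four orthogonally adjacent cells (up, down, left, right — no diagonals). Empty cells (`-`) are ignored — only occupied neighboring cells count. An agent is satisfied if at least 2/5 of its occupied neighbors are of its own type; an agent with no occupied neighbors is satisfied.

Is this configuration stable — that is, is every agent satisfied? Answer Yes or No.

Yes

(0,1)R 2/2 ✓
(0,2)R 1/1 ✓
(0,4)B 2/2 ✓
(0,5)B 1/1 ✓
(1,0)R 2/2 ✓
(1,1)R 3/3 ✓
(1,3)B 1/2 ✓
(1,4)B 2/3 ✓
(2,0)R 3/3 ✓
(2,1)R 3/3 ✓
(2,3)R 2/3 ✓
(2,4)R 2/3 ✓
(2,6)B 1/1 ✓
(3,0)R 2/2 ✓
(3,1)R 3/3 ✓
(3,2)R 2/2 ✓
(3,3)R 3/3 ✓
(3,4)R 2/3 ✓
(3,5)B 1/2 ✓
(3,6)B 2/2 ✓
All meet the threshold, so the configuration is stable.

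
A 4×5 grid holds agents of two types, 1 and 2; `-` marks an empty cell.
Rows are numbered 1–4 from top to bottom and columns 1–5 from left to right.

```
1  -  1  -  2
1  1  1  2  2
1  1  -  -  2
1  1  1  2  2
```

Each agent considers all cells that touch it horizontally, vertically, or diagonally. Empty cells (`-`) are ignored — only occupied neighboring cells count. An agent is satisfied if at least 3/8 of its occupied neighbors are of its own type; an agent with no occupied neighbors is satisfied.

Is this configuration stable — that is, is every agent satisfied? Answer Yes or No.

(1,1)1 2/2 satisfied
(1,3)1 2/3 satisfied
(1,5)2 2/2 satisfied
(2,1)1 4/4 satisfied
(2,2)1 6/6 satisfied
(2,3)1 3/4 satisfied
(2,4)2 3/5 satisfied
(2,5)2 3/3 satisfied
(3,1)1 5/5 satisfied
(3,2)1 7/7 satisfied
(3,5)2 4/4 satisfied
(4,1)1 3/3 satisfied
(4,2)1 4/4 satisfied
(4,3)1 2/3 satisfied
(4,4)2 2/3 satisfied
(4,5)2 2/2 satisfied
All meet the threshold, so the configuration is stable.

Yes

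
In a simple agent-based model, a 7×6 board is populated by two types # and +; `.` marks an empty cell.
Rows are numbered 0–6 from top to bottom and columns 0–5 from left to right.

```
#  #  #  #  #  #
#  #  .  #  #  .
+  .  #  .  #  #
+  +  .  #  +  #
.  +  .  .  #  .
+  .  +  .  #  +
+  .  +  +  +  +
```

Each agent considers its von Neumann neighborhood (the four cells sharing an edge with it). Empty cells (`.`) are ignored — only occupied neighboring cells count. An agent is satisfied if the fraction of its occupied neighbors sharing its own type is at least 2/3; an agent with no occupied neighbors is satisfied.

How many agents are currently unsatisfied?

Row 0: (0,0)# 2/2 ok · (0,1)# 3/3 ok · (0,2)# 2/2 ok · (0,3)# 3/3 ok · (0,4)# 3/3 ok · (0,5)# 1/1 ok
Row 1: (1,0)# 2/3 ok · (1,1)# 2/2 ok · (1,3)# 2/2 ok · (1,4)# 3/3 ok
Row 2: (2,0)+ 1/2 unhappy · (2,2)# 0/0 ok · (2,4)# 2/3 ok · (2,5)# 2/2 ok
Row 3: (3,0)+ 2/2 ok · (3,1)+ 2/2 ok · (3,3)# 0/1 unhappy · (3,4)+ 0/4 unhappy · (3,5)# 1/2 unhappy
Row 4: (4,1)+ 1/1 ok · (4,4)# 1/2 unhappy
Row 5: (5,0)+ 1/1 ok · (5,2)+ 1/1 ok · (5,4)# 1/3 unhappy · (5,5)+ 1/2 unhappy
Row 6: (6,0)+ 1/1 ok · (6,2)+ 2/2 ok · (6,3)+ 2/2 ok · (6,4)+ 2/3 ok · (6,5)+ 2/2 ok
Unsatisfied: (2,0), (3,3), (3,4), (3,5), (4,4), (5,4), (5,5) — 7 in total.

7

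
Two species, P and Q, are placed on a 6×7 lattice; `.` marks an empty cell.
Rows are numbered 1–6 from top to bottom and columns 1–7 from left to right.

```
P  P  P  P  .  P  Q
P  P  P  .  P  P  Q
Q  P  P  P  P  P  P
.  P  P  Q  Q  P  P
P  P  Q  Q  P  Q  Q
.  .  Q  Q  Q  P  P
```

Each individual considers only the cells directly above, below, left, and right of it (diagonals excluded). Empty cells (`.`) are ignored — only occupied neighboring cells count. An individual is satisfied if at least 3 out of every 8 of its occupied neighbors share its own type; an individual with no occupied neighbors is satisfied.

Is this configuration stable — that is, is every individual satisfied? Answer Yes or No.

No

(1,1)P 2/2 ✓
(1,2)P 3/3 ✓
(1,3)P 3/3 ✓
(1,4)P 1/1 ✓
(1,6)P 1/2 ✓
(1,7)Q 1/2 ✓
(2,1)P 2/3 ✓
(2,2)P 4/4 ✓
(2,3)P 3/3 ✓
(2,5)P 2/2 ✓
(2,6)P 3/4 ✓
(2,7)Q 1/3 ✗
(3,1)Q 0/2 ✗
(3,2)P 3/4 ✓
(3,3)P 4/4 ✓
(3,4)P 2/3 ✓
(3,5)P 3/4 ✓
(3,6)P 4/4 ✓
(3,7)P 2/3 ✓
(4,2)P 3/3 ✓
(4,3)P 2/4 ✓
(4,4)Q 2/4 ✓
(4,5)Q 1/4 ✗
(4,6)P 2/4 ✓
(4,7)P 2/3 ✓
(5,1)P 1/1 ✓
(5,2)P 2/3 ✓
(5,3)Q 2/4 ✓
(5,4)Q 3/4 ✓
(5,5)P 0/4 ✗
(5,6)Q 1/4 ✗
(5,7)Q 1/3 ✗
(6,3)Q 2/2 ✓
(6,4)Q 3/3 ✓
(6,5)Q 1/3 ✗
(6,6)P 1/3 ✗
(6,7)P 1/2 ✓
For instance (2,7) has only 1/3 same-type neighbors, below 3/8.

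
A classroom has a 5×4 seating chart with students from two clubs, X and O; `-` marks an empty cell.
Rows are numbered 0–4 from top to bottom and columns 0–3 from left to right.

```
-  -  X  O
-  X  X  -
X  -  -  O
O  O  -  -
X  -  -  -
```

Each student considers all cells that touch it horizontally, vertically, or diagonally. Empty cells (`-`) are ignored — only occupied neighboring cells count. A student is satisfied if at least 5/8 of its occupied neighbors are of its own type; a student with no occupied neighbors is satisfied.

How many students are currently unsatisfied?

Row 0: (0,2)X 2/3 satisfied · (0,3)O 0/2 not
Row 1: (1,1)X 3/3 satisfied · (1,2)X 2/4 not
Row 2: (2,0)X 1/3 not · (2,3)O 0/1 not
Row 3: (3,0)O 1/3 not · (3,1)O 1/3 not
Row 4: (4,0)X 0/2 not
Unsatisfied: (0,3), (1,2), (2,0), (2,3), (3,0), (3,1), (4,0) — 7 in total.

7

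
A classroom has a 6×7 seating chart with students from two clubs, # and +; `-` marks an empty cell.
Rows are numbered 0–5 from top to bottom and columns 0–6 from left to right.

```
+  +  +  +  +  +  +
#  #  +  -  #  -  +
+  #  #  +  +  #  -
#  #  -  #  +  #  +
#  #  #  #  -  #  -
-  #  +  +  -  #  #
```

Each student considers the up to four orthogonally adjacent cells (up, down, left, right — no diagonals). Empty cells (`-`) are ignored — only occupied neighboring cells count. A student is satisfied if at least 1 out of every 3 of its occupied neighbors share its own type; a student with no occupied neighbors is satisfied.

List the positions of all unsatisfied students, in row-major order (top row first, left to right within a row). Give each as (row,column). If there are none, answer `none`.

(0,0)+ 1/2 ✓
(0,1)+ 2/3 ✓
(0,2)+ 3/3 ✓
(0,3)+ 2/2 ✓
(0,4)+ 2/3 ✓
(0,5)+ 2/2 ✓
(0,6)+ 2/2 ✓
(1,0)# 1/3 ✓
(1,1)# 2/4 ✓
(1,2)+ 1/3 ✓
(1,4)# 0/2 ✗
(1,6)+ 1/1 ✓
(2,0)+ 0/3 ✗
(2,1)# 3/4 ✓
(2,2)# 1/3 ✓
(2,3)+ 1/3 ✓
(2,4)+ 2/4 ✓
(2,5)# 1/2 ✓
(3,0)# 2/3 ✓
(3,1)# 3/3 ✓
(3,3)# 1/3 ✓
(3,4)+ 1/3 ✓
(3,5)# 2/4 ✓
(3,6)+ 0/1 ✗
(4,0)# 2/2 ✓
(4,1)# 4/4 ✓
(4,2)# 2/3 ✓
(4,3)# 2/3 ✓
(4,5)# 2/2 ✓
(5,1)# 1/2 ✓
(5,2)+ 1/3 ✓
(5,3)+ 1/2 ✓
(5,5)# 2/2 ✓
(5,6)# 1/1 ✓

(1,4), (2,0), (3,6)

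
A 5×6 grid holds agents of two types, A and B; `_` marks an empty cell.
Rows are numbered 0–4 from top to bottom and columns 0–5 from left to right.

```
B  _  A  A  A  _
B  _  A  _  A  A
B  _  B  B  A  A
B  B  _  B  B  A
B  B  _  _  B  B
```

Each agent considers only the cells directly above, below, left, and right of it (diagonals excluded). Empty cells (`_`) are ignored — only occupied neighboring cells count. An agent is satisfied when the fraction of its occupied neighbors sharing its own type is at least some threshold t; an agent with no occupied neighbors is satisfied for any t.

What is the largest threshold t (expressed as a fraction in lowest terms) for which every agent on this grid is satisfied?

1/3

Row 0: (0,0)B 1/1 · (0,2)A 2/2 · (0,3)A 2/2 · (0,4)A 2/2
Row 1: (1,0)B 2/2 · (1,2)A 1/2 · (1,4)A 3/3 · (1,5)A 2/2
Row 2: (2,0)B 2/2 · (2,2)B 1/2 · (2,3)B 2/3 · (2,4)A 2/4 · (2,5)A 3/3
Row 3: (3,0)B 3/3 · (3,1)B 2/2 · (3,3)B 2/2 · (3,4)B 2/4 · (3,5)A 1/3
Row 4: (4,0)B 2/2 · (4,1)B 2/2 · (4,4)B 2/2 · (4,5)B 1/2
The smallest same-type fraction is 1/3 at (3,5), which reduces to 1/3. Any threshold above that leaves this agent unsatisfied.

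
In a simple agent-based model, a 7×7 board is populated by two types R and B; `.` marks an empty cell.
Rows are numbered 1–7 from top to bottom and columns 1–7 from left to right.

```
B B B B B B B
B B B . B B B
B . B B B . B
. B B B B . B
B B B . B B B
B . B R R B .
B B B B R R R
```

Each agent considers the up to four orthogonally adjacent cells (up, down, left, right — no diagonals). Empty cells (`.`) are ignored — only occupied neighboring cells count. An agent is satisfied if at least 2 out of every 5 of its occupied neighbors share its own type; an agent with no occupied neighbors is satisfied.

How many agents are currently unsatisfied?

3

(1,1)B 2/2 satisfied
(1,2)B 3/3 satisfied
(1,3)B 3/3 satisfied
(1,4)B 2/2 satisfied
(1,5)B 3/3 satisfied
(1,6)B 3/3 satisfied
(1,7)B 2/2 satisfied
(2,1)B 3/3 satisfied
(2,2)B 3/3 satisfied
(2,3)B 3/3 satisfied
(2,5)B 3/3 satisfied
(2,6)B 3/3 satisfied
(2,7)B 3/3 satisfied
(3,1)B 1/1 satisfied
(3,3)B 3/3 satisfied
(3,4)B 3/3 satisfied
(3,5)B 3/3 satisfied
(3,7)B 2/2 satisfied
(4,2)B 2/2 satisfied
(4,3)B 4/4 satisfied
(4,4)B 3/3 satisfied
(4,5)B 3/3 satisfied
(4,7)B 2/2 satisfied
(5,1)B 2/2 satisfied
(5,2)B 3/3 satisfied
(5,3)B 3/3 satisfied
(5,5)B 2/3 satisfied
(5,6)B 3/3 satisfied
(5,7)B 2/2 satisfied
(6,1)B 2/2 satisfied
(6,3)B 2/3 satisfied
(6,4)R 1/3 not
(6,5)R 2/4 satisfied
(6,6)B 1/3 not
(7,1)B 2/2 satisfied
(7,2)B 2/2 satisfied
(7,3)B 3/3 satisfied
(7,4)B 1/3 not
(7,5)R 2/3 satisfied
(7,6)R 2/3 satisfied
(7,7)R 1/1 satisfied
Unsatisfied: (6,4), (6,6), (7,4) — 3 in total.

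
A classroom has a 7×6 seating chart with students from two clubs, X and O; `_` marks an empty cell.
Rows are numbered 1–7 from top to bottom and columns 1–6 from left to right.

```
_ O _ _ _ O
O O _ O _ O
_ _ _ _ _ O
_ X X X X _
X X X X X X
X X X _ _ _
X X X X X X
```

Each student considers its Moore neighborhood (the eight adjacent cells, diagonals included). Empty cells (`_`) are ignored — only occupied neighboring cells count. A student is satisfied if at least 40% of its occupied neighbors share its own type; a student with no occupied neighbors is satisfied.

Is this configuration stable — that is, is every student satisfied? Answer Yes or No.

Yes

Row 1: (1,2)O 2/2 satisfied · (1,6)O 1/1 satisfied
Row 2: (2,1)O 2/2 satisfied · (2,2)O 2/2 satisfied · (2,4)O 0/0 satisfied · (2,6)O 2/2 satisfied
Row 3: (3,6)O 1/2 satisfied
Row 4: (4,2)X 4/4 satisfied · (4,3)X 5/5 satisfied · (4,4)X 5/5 satisfied · (4,5)X 4/5 satisfied
Row 5: (5,1)X 4/4 satisfied · (5,2)X 7/7 satisfied · (5,3)X 7/7 satisfied · (5,4)X 6/6 satisfied · (5,5)X 4/4 satisfied · (5,6)X 2/2 satisfied
Row 6: (6,1)X 5/5 satisfied · (6,2)X 8/8 satisfied · (6,3)X 7/7 satisfied
Row 7: (7,1)X 3/3 satisfied · (7,2)X 5/5 satisfied · (7,3)X 4/4 satisfied · (7,4)X 3/3 satisfied · (7,5)X 2/2 satisfied · (7,6)X 1/1 satisfied
All meet the threshold, so the configuration is stable.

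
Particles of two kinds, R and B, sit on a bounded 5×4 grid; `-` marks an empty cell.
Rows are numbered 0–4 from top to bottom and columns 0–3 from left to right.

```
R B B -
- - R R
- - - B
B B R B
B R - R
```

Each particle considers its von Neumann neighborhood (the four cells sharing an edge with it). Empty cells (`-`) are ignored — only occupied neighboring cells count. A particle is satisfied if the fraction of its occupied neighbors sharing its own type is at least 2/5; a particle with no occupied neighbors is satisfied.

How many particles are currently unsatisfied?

(0,0)R 0/1 not
(0,1)B 1/2 satisfied
(0,2)B 1/2 satisfied
(1,2)R 1/2 satisfied
(1,3)R 1/2 satisfied
(2,3)B 1/2 satisfied
(3,0)B 2/2 satisfied
(3,1)B 1/3 not
(3,2)R 0/2 not
(3,3)B 1/3 not
(4,0)B 1/2 satisfied
(4,1)R 0/2 not
(4,3)R 0/1 not
Unsatisfied: (0,0), (3,1), (3,2), (3,3), (4,1), (4,3) — 6 in total.

6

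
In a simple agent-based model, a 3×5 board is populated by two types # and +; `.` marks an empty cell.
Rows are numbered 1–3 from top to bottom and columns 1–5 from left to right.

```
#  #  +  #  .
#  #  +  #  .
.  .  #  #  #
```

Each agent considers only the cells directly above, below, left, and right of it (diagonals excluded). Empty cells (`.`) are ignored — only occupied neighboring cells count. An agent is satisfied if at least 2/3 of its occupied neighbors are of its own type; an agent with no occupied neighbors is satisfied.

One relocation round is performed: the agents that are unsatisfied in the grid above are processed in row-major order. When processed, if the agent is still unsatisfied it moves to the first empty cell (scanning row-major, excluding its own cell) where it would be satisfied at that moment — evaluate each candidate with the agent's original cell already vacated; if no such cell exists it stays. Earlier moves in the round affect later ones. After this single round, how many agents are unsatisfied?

Initially unsatisfied (in order): (1,3), (1,4), (2,3), (3,3).
  (1,3): no empty cell satisfies it; stays.
  (1,4) → (1,5).
  (2,3): no empty cell satisfies it; stays.
  (3,3) → (1,4).
Resulting grid:
# # + # #
# # + # .
. . . # #
Unsatisfied now: (1,3), (2,3).

2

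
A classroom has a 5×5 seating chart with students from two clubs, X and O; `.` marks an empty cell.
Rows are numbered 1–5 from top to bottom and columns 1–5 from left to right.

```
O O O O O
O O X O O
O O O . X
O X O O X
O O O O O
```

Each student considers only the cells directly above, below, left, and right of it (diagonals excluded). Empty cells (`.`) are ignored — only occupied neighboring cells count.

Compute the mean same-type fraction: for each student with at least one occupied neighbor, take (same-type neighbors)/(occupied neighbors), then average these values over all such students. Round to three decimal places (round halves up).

Row 1: (1,1)O 2/2 · (1,2)O 3/3 · (1,3)O 2/3 · (1,4)O 3/3 · (1,5)O 2/2
Row 2: (2,1)O 3/3 · (2,2)O 3/4 · (2,3)X 0/4 · (2,4)O 2/3 · (2,5)O 2/3
Row 3: (3,1)O 3/3 · (3,2)O 3/4 · (3,3)O 2/3 · (3,5)X 1/2
Row 4: (4,1)O 2/3 · (4,2)X 0/4 · (4,3)O 3/4 · (4,4)O 2/3 · (4,5)X 1/3
Row 5: (5,1)O 2/2 · (5,2)O 2/3 · (5,3)O 3/3 · (5,4)O 3/3 · (5,5)O 1/2
Sum over 24 students: 2/2 + 3/3 + 2/3 + 3/3 + 2/2 + 3/3 + 3/4 + 0/4 + 2/3 + 2/3 + 3/3 + 3/4 + 2/3 + 1/2 + 2/3 + 0/4 + 3/4 + 2/3 + 1/3 + 2/2 + 2/3 + 3/3 + 3/3 + 1/2 = 69/4; mean = 69/4 ÷ 24 = 23/32 = 0.71875 → 0.719.

0.719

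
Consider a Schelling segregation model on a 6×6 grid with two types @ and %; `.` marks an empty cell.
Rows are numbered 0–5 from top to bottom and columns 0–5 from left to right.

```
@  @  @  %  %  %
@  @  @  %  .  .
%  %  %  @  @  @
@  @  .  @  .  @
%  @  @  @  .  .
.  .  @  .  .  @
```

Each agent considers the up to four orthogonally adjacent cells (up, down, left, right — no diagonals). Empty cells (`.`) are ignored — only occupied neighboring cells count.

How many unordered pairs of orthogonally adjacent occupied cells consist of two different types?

11

Scan each occupied cell's neighbors to the right and below so each pair is counted once.
From row 0: 1 unlike of 9 pairs (running 1/9).
From row 1: 5 unlike of 7 pairs (running 6/16).
From row 2: 3 unlike of 9 pairs (running 9/25).
From row 3: 1 unlike of 4 pairs (running 10/29).
From row 4: 1 unlike of 4 pairs (running 11/33).
Total adjacent occupied pairs: 33; unlike-type pairs: 11.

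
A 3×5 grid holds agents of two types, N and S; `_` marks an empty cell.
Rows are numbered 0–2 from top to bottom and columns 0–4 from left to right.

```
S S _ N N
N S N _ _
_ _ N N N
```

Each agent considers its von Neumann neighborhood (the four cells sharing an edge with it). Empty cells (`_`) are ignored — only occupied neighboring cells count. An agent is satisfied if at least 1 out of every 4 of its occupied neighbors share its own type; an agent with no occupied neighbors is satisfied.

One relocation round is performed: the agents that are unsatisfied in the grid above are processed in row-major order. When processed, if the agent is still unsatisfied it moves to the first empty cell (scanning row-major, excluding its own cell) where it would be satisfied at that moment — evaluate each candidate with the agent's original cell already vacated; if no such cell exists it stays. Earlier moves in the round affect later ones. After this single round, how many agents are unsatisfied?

0

Initially unsatisfied (in order): (1,0).
  (1,0) → (0,2).
Resulting grid:
S S N N N
_ S N _ _
_ _ N N N
All satisfied now.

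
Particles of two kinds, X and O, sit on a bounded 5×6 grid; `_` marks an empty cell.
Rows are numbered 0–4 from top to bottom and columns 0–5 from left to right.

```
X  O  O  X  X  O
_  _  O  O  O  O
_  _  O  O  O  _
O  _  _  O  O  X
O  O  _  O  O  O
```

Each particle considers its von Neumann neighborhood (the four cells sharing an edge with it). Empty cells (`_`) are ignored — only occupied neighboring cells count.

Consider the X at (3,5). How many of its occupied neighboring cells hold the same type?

0

Occupied neighbors of (3,5): (4,5)=O, (3,4)=O.
Same type (X): 0 of 2.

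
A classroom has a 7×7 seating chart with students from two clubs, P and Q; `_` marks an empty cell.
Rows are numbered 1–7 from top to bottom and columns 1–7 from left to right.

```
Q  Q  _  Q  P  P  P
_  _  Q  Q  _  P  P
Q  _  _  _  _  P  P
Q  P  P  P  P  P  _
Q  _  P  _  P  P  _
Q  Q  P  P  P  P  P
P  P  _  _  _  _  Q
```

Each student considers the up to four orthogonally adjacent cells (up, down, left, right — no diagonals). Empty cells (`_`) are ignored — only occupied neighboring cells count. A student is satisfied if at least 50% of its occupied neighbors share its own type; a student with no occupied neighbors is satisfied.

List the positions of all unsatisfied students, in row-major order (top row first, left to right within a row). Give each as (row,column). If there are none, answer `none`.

Row 1: (1,1)Q 1/1 ok · (1,2)Q 1/1 ok · (1,4)Q 1/2 ok · (1,5)P 1/2 ok · (1,6)P 3/3 ok · (1,7)P 2/2 ok
Row 2: (2,3)Q 1/1 ok · (2,4)Q 2/2 ok · (2,6)P 3/3 ok · (2,7)P 3/3 ok
Row 3: (3,1)Q 1/1 ok · (3,6)P 3/3 ok · (3,7)P 2/2 ok
Row 4: (4,1)Q 2/3 ok · (4,2)P 1/2 ok · (4,3)P 3/3 ok · (4,4)P 2/2 ok · (4,5)P 3/3 ok · (4,6)P 3/3 ok
Row 5: (5,1)Q 2/2 ok · (5,3)P 2/2 ok · (5,5)P 3/3 ok · (5,6)P 3/3 ok
Row 6: (6,1)Q 2/3 ok · (6,2)Q 1/3 unhappy · (6,3)P 2/3 ok · (6,4)P 2/2 ok · (6,5)P 3/3 ok · (6,6)P 3/3 ok · (6,7)P 1/2 ok
Row 7: (7,1)P 1/2 ok · (7,2)P 1/2 ok · (7,7)Q 0/1 unhappy

(6,2), (7,7)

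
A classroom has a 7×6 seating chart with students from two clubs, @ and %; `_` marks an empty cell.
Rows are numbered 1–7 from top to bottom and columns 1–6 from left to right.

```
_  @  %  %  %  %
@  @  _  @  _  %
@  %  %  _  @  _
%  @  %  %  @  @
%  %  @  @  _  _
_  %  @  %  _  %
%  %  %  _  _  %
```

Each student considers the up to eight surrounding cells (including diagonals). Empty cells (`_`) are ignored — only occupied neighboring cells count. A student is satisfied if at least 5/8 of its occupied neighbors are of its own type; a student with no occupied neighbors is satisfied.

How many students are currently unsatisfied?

Row 1: (1,2)@ 2/3 satisfied · (1,3)% 1/4 not · (1,4)% 2/3 satisfied · (1,5)% 3/4 satisfied · (1,6)% 2/2 satisfied
Row 2: (2,1)@ 3/4 satisfied · (2,2)@ 3/6 not · (2,4)@ 1/5 not · (2,6)% 2/3 satisfied
Row 3: (3,1)@ 3/5 not · (3,2)% 3/7 not · (3,3)% 3/6 not · (3,5)@ 3/5 not
Row 4: (4,1)% 3/5 not · (4,2)@ 2/8 not · (4,3)% 4/7 not · (4,4)% 2/6 not · (4,5)@ 3/4 satisfied · (4,6)@ 2/2 satisfied
Row 5: (5,1)% 3/4 satisfied · (5,2)% 4/7 not · (5,3)@ 3/8 not · (5,4)@ 3/6 not
Row 6: (6,2)% 5/7 satisfied · (6,3)@ 2/7 not · (6,4)% 1/4 not · (6,6)% 1/1 satisfied
Row 7: (7,1)% 2/2 satisfied · (7,2)% 3/4 satisfied · (7,3)% 3/4 satisfied · (7,6)% 1/1 satisfied
Unsatisfied: (1,3), (2,2), (2,4), (3,1), (3,2), (3,3), (3,5), (4,1), (4,2), (4,3), (4,4), (5,2), (5,3), (5,4), (6,3), (6,4) — 16 in total.

16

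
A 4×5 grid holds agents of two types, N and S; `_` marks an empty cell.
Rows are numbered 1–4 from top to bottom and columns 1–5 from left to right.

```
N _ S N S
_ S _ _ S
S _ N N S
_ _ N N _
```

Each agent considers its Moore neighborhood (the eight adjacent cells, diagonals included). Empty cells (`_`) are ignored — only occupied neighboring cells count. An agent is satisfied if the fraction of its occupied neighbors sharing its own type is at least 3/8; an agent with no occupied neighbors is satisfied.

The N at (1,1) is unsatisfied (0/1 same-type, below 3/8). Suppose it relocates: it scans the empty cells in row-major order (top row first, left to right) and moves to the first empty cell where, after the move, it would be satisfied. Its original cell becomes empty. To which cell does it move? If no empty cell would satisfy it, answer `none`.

Vacating (1,1). Empty cells in order:
  (1,2): 0/2 same-type → still unsatisfied.
  (2,1): 0/2 same-type → still unsatisfied.
  (2,3): 3/5 same-type → satisfied — stop here.

(2,3)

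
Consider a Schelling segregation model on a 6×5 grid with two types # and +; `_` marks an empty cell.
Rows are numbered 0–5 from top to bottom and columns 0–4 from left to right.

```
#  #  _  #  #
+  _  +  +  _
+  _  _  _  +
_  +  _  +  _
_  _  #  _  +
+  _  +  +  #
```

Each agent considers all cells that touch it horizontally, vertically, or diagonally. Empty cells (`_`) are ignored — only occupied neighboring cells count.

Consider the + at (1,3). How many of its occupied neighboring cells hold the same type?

Occupied neighbors of (1,3): (0,3)=#, (0,4)=#, (1,2)=+, (2,4)=+.
Same type (+): 2 of 4.

2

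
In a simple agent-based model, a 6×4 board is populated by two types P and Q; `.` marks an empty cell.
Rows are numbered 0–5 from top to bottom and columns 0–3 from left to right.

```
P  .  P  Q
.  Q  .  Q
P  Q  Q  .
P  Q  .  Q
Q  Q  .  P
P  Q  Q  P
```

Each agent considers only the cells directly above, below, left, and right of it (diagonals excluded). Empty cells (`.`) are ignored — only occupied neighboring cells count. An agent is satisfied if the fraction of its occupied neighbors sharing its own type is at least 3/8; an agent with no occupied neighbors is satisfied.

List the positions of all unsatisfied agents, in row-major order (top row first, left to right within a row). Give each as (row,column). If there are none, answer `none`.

(0,0)P 0/0 ok
(0,2)P 0/1 unhappy
(0,3)Q 1/2 ok
(1,1)Q 1/1 ok
(1,3)Q 1/1 ok
(2,0)P 1/2 ok
(2,1)Q 3/4 ok
(2,2)Q 1/1 ok
(3,0)P 1/3 unhappy
(3,1)Q 2/3 ok
(3,3)Q 0/1 unhappy
(4,0)Q 1/3 unhappy
(4,1)Q 3/3 ok
(4,3)P 1/2 ok
(5,0)P 0/2 unhappy
(5,1)Q 2/3 ok
(5,2)Q 1/2 ok
(5,3)P 1/2 ok

(0,2), (3,0), (3,3), (4,0), (5,0)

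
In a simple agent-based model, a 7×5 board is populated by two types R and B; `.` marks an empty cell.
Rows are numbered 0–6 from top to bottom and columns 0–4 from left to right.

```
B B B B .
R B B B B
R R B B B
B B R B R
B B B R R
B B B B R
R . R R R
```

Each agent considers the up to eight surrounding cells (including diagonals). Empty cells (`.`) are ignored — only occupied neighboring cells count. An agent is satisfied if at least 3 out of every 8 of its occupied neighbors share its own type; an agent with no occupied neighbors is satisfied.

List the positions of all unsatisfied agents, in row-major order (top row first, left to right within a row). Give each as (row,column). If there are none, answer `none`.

(0,0)B 2/3 ✓
(0,1)B 4/5 ✓
(0,2)B 5/5 ✓
(0,3)B 4/4 ✓
(1,0)R 2/5 ✓
(1,1)B 5/8 ✓
(1,2)B 7/8 ✓
(1,3)B 7/7 ✓
(1,4)B 4/4 ✓
(2,0)R 2/5 ✓
(2,1)R 3/8 ✓
(2,2)B 6/8 ✓
(2,3)B 6/8 ✓
(2,4)B 4/5 ✓
(3,0)B 3/5 ✓
(3,1)B 5/8 ✓
(3,2)R 2/8 ✗
(3,3)B 4/8 ✓
(3,4)R 2/5 ✓
(4,0)B 5/5 ✓
(4,1)B 7/8 ✓
(4,2)B 6/8 ✓
(4,3)R 4/8 ✓
(4,4)R 3/5 ✓
(5,0)B 3/4 ✓
(5,1)B 5/7 ✓
(5,2)B 4/7 ✓
(5,3)B 2/8 ✗
(5,4)R 4/5 ✓
(6,0)R 0/2 ✗
(6,2)R 1/4 ✗
(6,3)R 3/5 ✓
(6,4)R 2/3 ✓

(3,2), (5,3), (6,0), (6,2)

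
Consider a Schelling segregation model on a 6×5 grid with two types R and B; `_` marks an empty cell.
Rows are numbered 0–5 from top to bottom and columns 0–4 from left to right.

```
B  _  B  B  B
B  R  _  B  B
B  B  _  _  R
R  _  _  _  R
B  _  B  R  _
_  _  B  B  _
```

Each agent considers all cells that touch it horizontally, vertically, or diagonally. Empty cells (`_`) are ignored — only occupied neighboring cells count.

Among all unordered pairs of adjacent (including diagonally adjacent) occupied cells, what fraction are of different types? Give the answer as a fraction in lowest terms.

Scan each occupied cell's neighbors to the right and below (and the two forward diagonals) so each pair is counted once.
Row 0: B(0,0)–B(1,0)= B(0,0)–R(1,1)≠ B(0,2)–B(0,3)= B(0,2)–B(1,3)= B(0,2)–R(1,1)≠ B(0,3)–B(0,4)= B(0,3)–B(1,3)= B(0,3)–B(1,4)= B(0,4)–B(1,4)= B(0,4)–B(1,3)=  → 2/10 unlike.
Row 1: B(1,0)–R(1,1)≠ B(1,0)–B(2,0)= B(1,0)–B(2,1)= R(1,1)–B(2,1)≠ R(1,1)–B(2,0)≠ B(1,3)–B(1,4)= B(1,3)–R(2,4)≠ B(1,4)–R(2,4)≠  → 5/8 unlike.
Row 2: B(2,0)–B(2,1)= B(2,0)–R(3,0)≠ B(2,1)–R(3,0)≠ R(2,4)–R(3,4)=  → 2/4 unlike.
Row 3: R(3,0)–B(4,0)≠ R(3,4)–R(4,3)=  → 1/2 unlike.
Row 4: B(4,2)–R(4,3)≠ B(4,2)–B(5,2)= B(4,2)–B(5,3)= R(4,3)–B(5,3)≠ R(4,3)–B(5,2)≠  → 3/5 unlike.
Row 5: B(5,2)–B(5,3)=  → 0/1 unlike.
Total adjacent occupied pairs: 30; unlike-type pairs: 13.
13/30 is already in lowest terms.

13/30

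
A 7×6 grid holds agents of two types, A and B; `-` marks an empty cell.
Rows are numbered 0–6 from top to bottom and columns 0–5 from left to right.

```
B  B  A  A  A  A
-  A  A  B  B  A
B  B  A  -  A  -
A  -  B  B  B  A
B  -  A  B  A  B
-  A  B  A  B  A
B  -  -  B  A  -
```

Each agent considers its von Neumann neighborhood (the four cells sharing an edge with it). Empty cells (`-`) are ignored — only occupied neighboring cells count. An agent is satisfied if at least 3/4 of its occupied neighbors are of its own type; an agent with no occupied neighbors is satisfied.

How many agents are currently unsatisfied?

Row 0: (0,0)B 1/1 ✓ · (0,1)B 1/3 ✗ · (0,2)A 2/3 ✗ · (0,3)A 2/3 ✗ · (0,4)A 2/3 ✗ · (0,5)A 2/2 ✓
Row 1: (1,1)A 1/3 ✗ · (1,2)A 3/4 ✓ · (1,3)B 1/3 ✗ · (1,4)B 1/4 ✗ · (1,5)A 1/2 ✗
Row 2: (2,0)B 1/2 ✗ · (2,1)B 1/3 ✗ · (2,2)A 1/3 ✗ · (2,4)A 0/2 ✗
Row 3: (3,0)A 0/2 ✗ · (3,2)B 1/3 ✗ · (3,3)B 3/3 ✓ · (3,4)B 1/4 ✗ · (3,5)A 0/2 ✗
Row 4: (4,0)B 0/1 ✗ · (4,2)A 0/3 ✗ · (4,3)B 1/4 ✗ · (4,4)A 0/4 ✗ · (4,5)B 0/3 ✗
Row 5: (5,1)A 0/1 ✗ · (5,2)B 0/3 ✗ · (5,3)A 0/4 ✗ · (5,4)B 0/4 ✗ · (5,5)A 0/2 ✗
Row 6: (6,0)B 0/0 ✓ · (6,3)B 0/2 ✗ · (6,4)A 0/2 ✗
Unsatisfied: (0,1), (0,2), (0,3), (0,4), (1,1), (1,3), (1,4), (1,5), (2,0), (2,1), (2,2), (2,4), (3,0), (3,2), (3,4), (3,5), (4,0), (4,2), (4,3), (4,4), (4,5), (5,1), (5,2), (5,3), (5,4), (5,5), (6,3), (6,4) — 28 in total.

28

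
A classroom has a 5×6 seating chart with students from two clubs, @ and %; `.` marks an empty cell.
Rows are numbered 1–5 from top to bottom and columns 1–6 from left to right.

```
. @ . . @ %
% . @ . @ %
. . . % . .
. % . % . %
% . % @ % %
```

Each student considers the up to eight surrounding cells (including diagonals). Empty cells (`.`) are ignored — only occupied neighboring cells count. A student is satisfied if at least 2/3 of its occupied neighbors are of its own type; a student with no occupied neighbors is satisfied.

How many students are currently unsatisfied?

9

Row 1: (1,2)@ 1/2 not · (1,5)@ 1/3 not · (1,6)% 1/3 not
Row 2: (2,1)% 0/1 not · (2,3)@ 1/2 not · (2,5)@ 1/4 not · (2,6)% 1/3 not
Row 3: (3,4)% 1/3 not
Row 4: (4,2)% 2/2 satisfied · (4,4)% 3/4 satisfied · (4,6)% 2/2 satisfied
Row 5: (5,1)% 1/1 satisfied · (5,3)% 2/3 satisfied · (5,4)@ 0/3 not · (5,5)% 3/4 satisfied · (5,6)% 2/2 satisfied
Unsatisfied: (1,2), (1,5), (1,6), (2,1), (2,3), (2,5), (2,6), (3,4), (5,4) — 9 in total.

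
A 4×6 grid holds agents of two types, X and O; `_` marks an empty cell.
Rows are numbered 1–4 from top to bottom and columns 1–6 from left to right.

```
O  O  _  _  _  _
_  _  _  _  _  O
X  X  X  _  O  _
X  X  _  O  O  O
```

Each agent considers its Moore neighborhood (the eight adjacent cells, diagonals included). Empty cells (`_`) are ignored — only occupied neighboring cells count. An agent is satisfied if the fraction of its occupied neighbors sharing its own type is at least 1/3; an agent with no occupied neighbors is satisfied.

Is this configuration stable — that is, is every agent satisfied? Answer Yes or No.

Yes

(1,1)O 1/1 ok
(1,2)O 1/1 ok
(2,6)O 1/1 ok
(3,1)X 3/3 ok
(3,2)X 4/4 ok
(3,3)X 2/3 ok
(3,5)O 4/4 ok
(4,1)X 3/3 ok
(4,2)X 4/4 ok
(4,4)O 2/3 ok
(4,5)O 3/3 ok
(4,6)O 2/2 ok
All meet the threshold, so the configuration is stable.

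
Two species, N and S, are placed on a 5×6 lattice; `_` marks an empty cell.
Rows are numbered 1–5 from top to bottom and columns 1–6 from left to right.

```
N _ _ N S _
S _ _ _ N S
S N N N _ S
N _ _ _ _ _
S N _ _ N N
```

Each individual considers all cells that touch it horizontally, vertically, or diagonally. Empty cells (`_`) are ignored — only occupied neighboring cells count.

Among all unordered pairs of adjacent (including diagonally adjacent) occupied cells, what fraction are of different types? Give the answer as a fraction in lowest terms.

Scan each occupied cell's neighbors to the right and below (and the two forward diagonals) so each pair is counted once.
From row 1: 3 unlike of 5 pairs (running 3/5).
From row 2: 3 unlike of 6 pairs (running 6/11).
From row 3: 2 unlike of 5 pairs (running 8/16).
From row 4: 1 unlike of 2 pairs (running 9/18).
From row 5: 1 unlike of 2 pairs (running 10/20).
Total adjacent occupied pairs: 20; unlike-type pairs: 10.
10/20 reduces to 1/2.

1/2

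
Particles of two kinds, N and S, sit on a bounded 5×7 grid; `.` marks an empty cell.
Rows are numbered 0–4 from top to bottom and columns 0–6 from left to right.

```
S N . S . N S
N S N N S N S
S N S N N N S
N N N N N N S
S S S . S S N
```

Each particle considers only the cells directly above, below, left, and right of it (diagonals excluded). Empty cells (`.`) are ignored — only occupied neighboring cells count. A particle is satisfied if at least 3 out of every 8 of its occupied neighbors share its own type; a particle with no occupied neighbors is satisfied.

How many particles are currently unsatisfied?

14

(0,0)S 0/2 ✗
(0,1)N 0/2 ✗
(0,3)S 0/1 ✗
(0,5)N 1/2 ✓
(0,6)S 1/2 ✓
(1,0)N 0/3 ✗
(1,1)S 0/4 ✗
(1,2)N 1/3 ✗
(1,3)N 2/4 ✓
(1,4)S 0/3 ✗
(1,5)N 2/4 ✓
(1,6)S 2/3 ✓
(2,0)S 0/3 ✗
(2,1)N 1/4 ✗
(2,2)S 0/4 ✗
(2,3)N 3/4 ✓
(2,4)N 3/4 ✓
(2,5)N 3/4 ✓
(2,6)S 2/3 ✓
(3,0)N 1/3 ✗
(3,1)N 3/4 ✓
(3,2)N 2/4 ✓
(3,3)N 3/3 ✓
(3,4)N 3/4 ✓
(3,5)N 2/4 ✓
(3,6)S 1/3 ✗
(4,0)S 1/2 ✓
(4,1)S 2/3 ✓
(4,2)S 1/2 ✓
(4,4)S 1/2 ✓
(4,5)S 1/3 ✗
(4,6)N 0/2 ✗
Unsatisfied: (0,0), (0,1), (0,3), (1,0), (1,1), (1,2), (1,4), (2,0), (2,1), (2,2), (3,0), (3,6), (4,5), (4,6) — 14 in total.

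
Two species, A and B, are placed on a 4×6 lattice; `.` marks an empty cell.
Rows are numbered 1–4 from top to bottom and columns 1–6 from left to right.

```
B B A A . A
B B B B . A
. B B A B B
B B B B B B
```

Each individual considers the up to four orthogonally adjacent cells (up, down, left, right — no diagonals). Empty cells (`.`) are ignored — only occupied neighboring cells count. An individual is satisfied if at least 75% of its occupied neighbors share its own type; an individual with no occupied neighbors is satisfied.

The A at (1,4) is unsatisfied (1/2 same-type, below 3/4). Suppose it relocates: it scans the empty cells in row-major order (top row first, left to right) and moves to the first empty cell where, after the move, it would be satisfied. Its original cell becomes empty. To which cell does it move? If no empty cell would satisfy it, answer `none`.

Vacating (1,4). Empty cells in order:
  (1,5): 1/1 same-type → satisfied — stop here.

(1,5)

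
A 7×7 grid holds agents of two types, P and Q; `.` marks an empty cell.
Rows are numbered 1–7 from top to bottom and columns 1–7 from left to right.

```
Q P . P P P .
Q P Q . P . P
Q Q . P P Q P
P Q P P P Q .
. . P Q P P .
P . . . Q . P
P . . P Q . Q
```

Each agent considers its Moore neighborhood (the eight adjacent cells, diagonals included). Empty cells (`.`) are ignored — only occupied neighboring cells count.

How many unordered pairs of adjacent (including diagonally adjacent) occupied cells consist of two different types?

36

Scan each occupied cell's neighbors to the right and below (and the two forward diagonals) so each pair is counted once.
From row 1: 5 unlike of 13 pairs (running 5/13).
From row 2: 7 unlike of 13 pairs (running 12/26).
From row 3: 8 unlike of 18 pairs (running 20/44).
From row 4: 9 unlike of 16 pairs (running 29/60).
From row 5: 4 unlike of 7 pairs (running 33/67).
From row 6: 2 unlike of 4 pairs (running 35/71).
From row 7: 1 unlike of 1 pairs (running 36/72).
Total adjacent occupied pairs: 72; unlike-type pairs: 36.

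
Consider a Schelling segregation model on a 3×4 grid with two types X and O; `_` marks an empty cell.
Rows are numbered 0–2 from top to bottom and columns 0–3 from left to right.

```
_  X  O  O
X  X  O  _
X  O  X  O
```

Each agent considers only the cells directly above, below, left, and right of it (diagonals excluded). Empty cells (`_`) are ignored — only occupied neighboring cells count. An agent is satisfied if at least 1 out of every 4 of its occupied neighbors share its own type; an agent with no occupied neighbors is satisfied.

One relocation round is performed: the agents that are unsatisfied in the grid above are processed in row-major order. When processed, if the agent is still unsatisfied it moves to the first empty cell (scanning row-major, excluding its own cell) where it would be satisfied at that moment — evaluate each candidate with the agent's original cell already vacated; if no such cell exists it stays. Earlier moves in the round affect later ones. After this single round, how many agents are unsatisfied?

0

Initially unsatisfied (in order): (2,1), (2,2), (2,3).
  (2,1) → (1,3).
  (2,2) → (0,0).
  (2,3): now satisfied by earlier moves; stays.
Resulting grid:
X X O O
X X O O
X _ _ O
All satisfied now.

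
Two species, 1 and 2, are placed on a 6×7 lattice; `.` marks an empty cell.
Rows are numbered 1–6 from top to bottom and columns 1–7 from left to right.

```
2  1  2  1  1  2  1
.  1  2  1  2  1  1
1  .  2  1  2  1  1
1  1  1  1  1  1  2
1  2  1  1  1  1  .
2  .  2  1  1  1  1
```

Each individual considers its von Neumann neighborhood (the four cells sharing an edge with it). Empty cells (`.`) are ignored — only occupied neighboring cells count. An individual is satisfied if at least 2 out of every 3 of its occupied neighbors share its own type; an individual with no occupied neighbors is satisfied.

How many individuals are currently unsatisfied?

Row 1: (1,1)2 0/1 unhappy · (1,2)1 1/3 unhappy · (1,3)2 1/3 unhappy · (1,4)1 2/3 ok · (1,5)1 1/3 unhappy · (1,6)2 0/3 unhappy · (1,7)1 1/2 unhappy
Row 2: (2,2)1 1/2 unhappy · (2,3)2 2/4 unhappy · (2,4)1 2/4 unhappy · (2,5)2 1/4 unhappy · (2,6)1 2/4 unhappy · (2,7)1 3/3 ok
Row 3: (3,1)1 1/1 ok · (3,3)2 1/3 unhappy · (3,4)1 2/4 unhappy · (3,5)2 1/4 unhappy · (3,6)1 3/4 ok · (3,7)1 2/3 ok
Row 4: (4,1)1 3/3 ok · (4,2)1 2/3 ok · (4,3)1 3/4 ok · (4,4)1 4/4 ok · (4,5)1 3/4 ok · (4,6)1 3/4 ok · (4,7)2 0/2 unhappy
Row 5: (5,1)1 1/3 unhappy · (5,2)2 0/3 unhappy · (5,3)1 2/4 unhappy · (5,4)1 4/4 ok · (5,5)1 4/4 ok · (5,6)1 3/3 ok
Row 6: (6,1)2 0/1 unhappy · (6,3)2 0/2 unhappy · (6,4)1 2/3 ok · (6,5)1 3/3 ok · (6,6)1 3/3 ok · (6,7)1 1/1 ok
Unsatisfied: (1,1), (1,2), (1,3), (1,5), (1,6), (1,7), (2,2), (2,3), (2,4), (2,5), (2,6), (3,3), (3,4), (3,5), (4,7), (5,1), (5,2), (5,3), (6,1), (6,3) — 20 in total.

20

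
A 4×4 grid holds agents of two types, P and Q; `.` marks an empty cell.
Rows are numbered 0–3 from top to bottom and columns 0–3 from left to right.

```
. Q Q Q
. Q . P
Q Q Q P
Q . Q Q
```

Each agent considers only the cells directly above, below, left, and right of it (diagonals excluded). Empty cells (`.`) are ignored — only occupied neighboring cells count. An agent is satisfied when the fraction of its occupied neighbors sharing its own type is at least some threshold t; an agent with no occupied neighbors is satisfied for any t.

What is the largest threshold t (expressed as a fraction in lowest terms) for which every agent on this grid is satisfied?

1/3

Row 0: (0,1)Q 2/2 · (0,2)Q 2/2 · (0,3)Q 1/2
Row 1: (1,1)Q 2/2 · (1,3)P 1/2
Row 2: (2,0)Q 2/2 · (2,1)Q 3/3 · (2,2)Q 2/3 · (2,3)P 1/3
Row 3: (3,0)Q 1/1 · (3,2)Q 2/2 · (3,3)Q 1/2
The smallest same-type fraction is 1/3 at (2,3), which reduces to 1/3. Any threshold above that leaves this agent unsatisfied.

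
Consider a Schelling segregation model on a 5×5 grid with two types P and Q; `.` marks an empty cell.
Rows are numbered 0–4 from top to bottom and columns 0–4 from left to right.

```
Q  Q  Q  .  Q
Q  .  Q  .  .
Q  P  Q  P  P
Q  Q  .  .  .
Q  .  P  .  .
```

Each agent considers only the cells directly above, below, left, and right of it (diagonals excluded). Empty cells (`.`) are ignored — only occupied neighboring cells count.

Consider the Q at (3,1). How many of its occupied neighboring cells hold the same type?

Occupied neighbors of (3,1): (2,1)=P, (3,0)=Q.
Same type (Q): 1 of 2.

1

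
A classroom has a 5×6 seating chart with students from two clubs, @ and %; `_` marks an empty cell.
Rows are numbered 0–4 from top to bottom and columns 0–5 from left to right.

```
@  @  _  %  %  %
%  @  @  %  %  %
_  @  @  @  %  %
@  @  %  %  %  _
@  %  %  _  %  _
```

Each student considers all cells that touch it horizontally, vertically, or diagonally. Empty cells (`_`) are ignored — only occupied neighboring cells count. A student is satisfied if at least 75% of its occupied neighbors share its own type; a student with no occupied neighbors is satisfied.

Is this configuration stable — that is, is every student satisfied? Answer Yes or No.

(0,0)@ 2/3 ✗
(0,1)@ 3/4 ✓
(0,3)% 3/4 ✓
(0,4)% 5/5 ✓
(0,5)% 3/3 ✓
(1,0)% 0/4 ✗
(1,1)@ 5/6 ✓
(1,2)@ 5/7 ✗
(1,3)% 4/7 ✗
(1,4)% 7/8 ✓
(1,5)% 5/5 ✓
(2,1)@ 5/7 ✗
(2,2)@ 5/8 ✗
(2,3)@ 2/8 ✗
(2,4)% 6/7 ✓
(2,5)% 4/4 ✓
(3,0)@ 3/4 ✓
(3,1)@ 4/7 ✗
(3,2)% 3/7 ✗
(3,3)% 5/7 ✗
(3,4)% 4/5 ✓
(4,0)@ 2/3 ✗
(4,1)% 2/5 ✗
(4,2)% 3/4 ✓
(4,4)% 2/2 ✓
For instance (0,0) has only 2/3 same-type neighbors, below 3/4.

No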